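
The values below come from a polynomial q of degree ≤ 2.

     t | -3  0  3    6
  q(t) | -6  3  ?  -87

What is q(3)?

The 3 known points determine the degree-2 polynomial uniquely.
Write q(t) = at^2 + bt + c. Substituting each data point gives a linear system:
  9a - 3b + c = -6
  c = 3
  36a + 6b + c = -87
Solving the system yields a = -2, b = -3, c = 3.
So q(t) = -2t^2 - 3t + 3.
Then q(3) = -24.

-24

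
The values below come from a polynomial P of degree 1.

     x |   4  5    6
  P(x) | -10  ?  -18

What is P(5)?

-14

The 2 known points determine the degree-1 polynomial uniquely.
Write P(x) = ax + b. Substituting each data point gives a linear system:
  4a + b = -10
  6a + b = -18
Solving the system yields a = -4, b = 6.
So P(x) = -4x + 6.
Then P(5) = -14.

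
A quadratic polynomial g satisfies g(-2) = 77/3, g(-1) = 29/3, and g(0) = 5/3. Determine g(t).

g(t) = 4t^2 - 4t + 5/3

Write g(t) = at^2 + bt + c. Substituting each data point gives a linear system:
  4a - 2b + c = 77/3
  a - b + c = 29/3
  c = 5/3
Solving the system yields a = 4, b = -4, c = 5/3.
So g(t) = 4t² - 4t + 5/3.
Check: g(0) = 5/3. ✓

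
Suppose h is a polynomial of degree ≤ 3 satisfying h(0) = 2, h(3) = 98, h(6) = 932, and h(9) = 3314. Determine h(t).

Using the Lagrange interpolation formula with nodes 0, 3, 6, 9:
  L_0(t) = (t - 3)(t - 6)(t - 9) / -162
  L_1(t) = t(t - 6)(t - 9) / 54
  L_2(t) = t(t - 3)(t - 9) / -54
  L_3(t) = t(t - 3)(t - 6) / 162
Then h(t) = 2·L_0(t) + 98·L_1(t) + 932·L_2(t) + 3314·L_3(t).
Expanding and collecting terms gives h(t) = 5t^3 - 4t^2 - t + 2.
Check: h(6) = 932. ✓

h(t) = 5t^3 - 4t^2 - t + 2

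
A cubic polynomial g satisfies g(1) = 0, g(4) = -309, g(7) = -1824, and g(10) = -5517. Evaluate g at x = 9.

-3984

Write g(x) = ax^3 + bx^2 + cx + d. Substituting each data point gives a linear system:
  a + b + c + d = 0
  64a + 16b + 4c + d = -309
  343a + 49b + 7c + d = -1824
  1000a + 100b + 10c + d = -5517
Solving the system yields a = -6, b = 5, c = -2, d = 3.
So g(x) = -6x³ + 5x² - 2x + 3.
Then g(9) = -3984.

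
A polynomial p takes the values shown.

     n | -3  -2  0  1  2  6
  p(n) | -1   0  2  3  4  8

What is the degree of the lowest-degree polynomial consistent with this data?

Divided differences on the nodes -3, -2, 0, 1, 2, 6:
  order 0: -1  0  2  3  4  8
  order 1: 1  1  1  1  1
  order 2: 0  0  0  0
  order 3: 0  0  0
  order 4: 0  0
  order 5: 0
The order-1 divided differences are all 1 (nonzero) and every higher order vanishes, so the data lies on a polynomial of degree exactly 1.

1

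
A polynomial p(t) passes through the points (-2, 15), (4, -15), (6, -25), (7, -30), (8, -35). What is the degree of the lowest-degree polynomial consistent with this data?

1

Divided differences on the nodes -2, 4, 6, 7, 8:
  order 0: 15  -15  -25  -30  -35
  order 1: -5  -5  -5  -5
  order 2: 0  0  0
  order 3: 0  0
  order 4: 0
The order-1 divided differences are all -5 (nonzero) and every higher order vanishes, so the data lies on a polynomial of degree exactly 1.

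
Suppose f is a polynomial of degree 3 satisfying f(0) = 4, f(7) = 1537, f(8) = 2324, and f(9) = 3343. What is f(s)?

f(s) = 5s^3 - 4s^2 + 2s + 4

Write f(s) = as^3 + bs^2 + cs + d. Substituting each data point gives a linear system:
  d = 4
  343a + 49b + 7c + d = 1537
  512a + 64b + 8c + d = 2324
  729a + 81b + 9c + d = 3343
Solving the system yields a = 5, b = -4, c = 2, d = 4.
So f(s) = 5s^3 - 4s^2 + 2s + 4.
Check: f(8) = 2324. ✓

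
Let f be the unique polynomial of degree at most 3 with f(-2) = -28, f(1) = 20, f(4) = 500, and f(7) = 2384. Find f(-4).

-300

Forward differences of the values at t = -2, 1, 4, 7:
  f  : -28  20  500  2384
  Δ  : 48  480  1884
  Δ^2: 432  1404
  Δ^3: 972
The third differences are constant, confirming degree 3.
Interpolating (Newton forward form) and evaluating at t = -4 gives f(-4) = -300.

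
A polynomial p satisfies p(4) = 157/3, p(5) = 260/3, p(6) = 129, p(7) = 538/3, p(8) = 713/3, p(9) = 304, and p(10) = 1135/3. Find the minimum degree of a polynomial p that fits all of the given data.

2

Forward differences of the values at n = 4, 5, 6, 7, 8, 9, 10:
  p  : 157/3  260/3  129  538/3  713/3  304  1135/3
  Δ  : 103/3  127/3  151/3  175/3  199/3  223/3
  Δ^2: 8  8  8  8  8
  Δ^3: 0  0  0  0
  Δ^4: 0  0  0
  Δ^5: 0  0
  Δ^6: 0
The second differences are constant (8) and nonzero, while all higher differences vanish, so the minimal degree is 2.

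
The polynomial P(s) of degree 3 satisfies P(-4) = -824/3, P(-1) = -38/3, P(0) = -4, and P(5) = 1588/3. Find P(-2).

-134/3

Write P(s) = as^3 + bs^2 + cs + d. Substituting each data point gives a linear system:
  -64a + 16b - 4c + d = -824/3
  -a + b - c + d = -38/3
  d = -4
  125a + 25b + 5c + d = 1588/3
Solving the system yields a = 4, b = 1/3, c = 5, d = -4.
So P(s) = 4s^3 + (1/3)s^2 + 5s - 4.
Then P(-2) = -134/3.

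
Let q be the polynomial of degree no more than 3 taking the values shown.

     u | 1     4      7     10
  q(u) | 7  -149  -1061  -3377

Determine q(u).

q(u) = -4u^3 + 6u^2 + 2u + 3

Write q(u) = au^3 + bu^2 + cu + d. Substituting each data point gives a linear system:
  a + b + c + d = 7
  64a + 16b + 4c + d = -149
  343a + 49b + 7c + d = -1061
  1000a + 100b + 10c + d = -3377
Solving the system yields a = -4, b = 6, c = 2, d = 3.
So q(u) = -4u^3 + 6u^2 + 2u + 3.
Check: q(7) = -1061. ✓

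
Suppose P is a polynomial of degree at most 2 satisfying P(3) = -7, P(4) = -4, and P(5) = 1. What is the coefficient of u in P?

-4

Write P(u) = au^2 + bu + c. Substituting each data point gives a linear system:
  9a + 3b + c = -7
  16a + 4b + c = -4
  25a + 5b + c = 1
Solving the system yields a = 1, b = -4, c = -4.
So P(u) = u^2 - 4u - 4.
The coefficient of u is -4.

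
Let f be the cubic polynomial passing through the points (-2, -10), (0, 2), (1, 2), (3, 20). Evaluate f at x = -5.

-148

Using the Lagrange interpolation formula with nodes -2, 0, 1, 3:
  L_0(x) = x(x - 1)(x - 3) / -30
  L_1(x) = (x + 2)(x - 1)(x - 3) / 6
  L_2(x) = (x + 2)x(x - 3) / -6
  L_3(x) = (x + 2)x(x - 1) / 30
Then f(x) = -10·L_0(x) + 2·L_1(x) + 2·L_2(x) + 20·L_3(x).
Expanding and collecting terms gives f(x) = x³ - x² + 2.
Evaluating at x = -5: f(-5) = -148.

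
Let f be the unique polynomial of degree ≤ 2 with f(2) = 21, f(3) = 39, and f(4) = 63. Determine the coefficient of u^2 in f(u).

Write f(u) = au^2 + bu + c. Substituting each data point gives a linear system:
  4a + 2b + c = 21
  9a + 3b + c = 39
  16a + 4b + c = 63
Solving the system yields a = 3, b = 3, c = 3.
So f(u) = 3u² + 3u + 3.
The leading coefficient is 3.

3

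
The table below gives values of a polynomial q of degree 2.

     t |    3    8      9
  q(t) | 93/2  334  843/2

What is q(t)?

Using the Lagrange interpolation formula with nodes 3, 8, 9:
  L_0(t) = (t - 8)(t - 9) / 30
  L_1(t) = (t - 3)(t - 9) / -5
  L_2(t) = (t - 3)(t - 8) / 6
Then q(t) = 93/2·L_0(t) + 334·L_1(t) + 843/2·L_2(t).
Expanding and collecting terms gives q(t) = 5t^2 + (5/2)t - 6.
Check: q(3) = 93/2. ✓

q(t) = 5t^2 + (5/2)t - 6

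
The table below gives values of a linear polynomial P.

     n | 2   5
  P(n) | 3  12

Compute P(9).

24

Write P(n) = an + b. Substituting each data point gives a linear system:
  2a + b = 3
  5a + b = 12
Solving the system yields a = 3, b = -3.
So P(n) = 3n - 3.
Then P(9) = 24.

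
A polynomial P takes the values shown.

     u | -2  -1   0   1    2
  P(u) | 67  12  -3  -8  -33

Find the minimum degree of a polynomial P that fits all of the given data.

Forward differences of the values at u = -2, -1, 0, 1, 2:
  P  : 67  12  -3  -8  -33
  Δ  : -55  -15  -5  -25
  Δ^2: 40  10  -20
  Δ^3: -30  -30
  Δ^4: 0
The third differences are constant (-30) and nonzero, while all higher differences vanish, so the minimal degree is 3.

3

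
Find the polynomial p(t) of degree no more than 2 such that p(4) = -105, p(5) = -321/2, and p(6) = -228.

Write p(t) = at^2 + bt + c. Substituting each data point gives a linear system:
  16a + 4b + c = -105
  25a + 5b + c = -321/2
  36a + 6b + c = -228
Solving the system yields a = -6, b = -3/2, c = -3.
So p(t) = -6t^2 - (3/2)t - 3.
Check: p(5) = -321/2. ✓

p(t) = -6t^2 - (3/2)t - 3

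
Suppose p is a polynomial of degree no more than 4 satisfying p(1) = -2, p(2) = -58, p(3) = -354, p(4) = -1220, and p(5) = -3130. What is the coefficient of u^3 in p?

5

Write p(u) = au^4 + bu^3 + cu^2 + du + e. Substituting each data point gives a linear system:
  a + b + c + d + e = -2
  16a + 8b + 4c + 2d + e = -58
  81a + 27b + 9c + 3d + e = -354
  256a + 64b + 16c + 4d + e = -1220
  625a + 125b + 25c + 5d + e = -3130
Solving the system yields a = -6, b = 5, c = 0, d = -1, e = 0.
So p(u) = -6u^4 + 5u^3 - u.
The coefficient of u^3 is 5.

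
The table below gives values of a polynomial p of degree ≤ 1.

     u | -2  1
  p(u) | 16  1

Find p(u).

p(u) = -5u + 6

Write p(u) = au + b. Substituting each data point gives a linear system:
  -2a + b = 16
  a + b = 1
Solving the system yields a = -5, b = 6.
So p(u) = -5u + 6.
Check: p(1) = 1. ✓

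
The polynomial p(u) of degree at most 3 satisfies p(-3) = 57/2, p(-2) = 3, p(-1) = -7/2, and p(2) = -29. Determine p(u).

Write p(u) = au^3 + bu^2 + cu + d. Substituting each data point gives a linear system:
  -27a + 9b - 3c + d = 57/2
  -8a + 4b - 2c + d = 3
  -a + b - c + d = -7/2
  8a + 4b + 2c + d = -29
Solving the system yields a = -2, b = -5/2, c = 0, d = -3.
So p(u) = -2u³ - (5/2)u² - 3.
Check: p(-3) = 57/2. ✓

p(u) = -2u^3 - (5/2)u^2 - 3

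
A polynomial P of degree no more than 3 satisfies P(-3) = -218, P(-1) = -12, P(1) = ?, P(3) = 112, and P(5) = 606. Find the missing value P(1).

The 4 known points determine the degree-3 polynomial uniquely.
Write P(n) = an^3 + bn^2 + cn + d. Substituting each data point gives a linear system:
  -27a + 9b - 3c + d = -218
  -a + b - c + d = -12
  27a + 9b + 3c + d = 112
  125a + 25b + 5c + d = 606
Solving the system yields a = 6, b = -6, c = 1, d = 1.
So P(n) = 6n^3 - 6n^2 + n + 1.
Then P(1) = 2.

2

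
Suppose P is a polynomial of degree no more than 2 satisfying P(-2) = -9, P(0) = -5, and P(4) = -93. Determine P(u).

Write P(u) = au^2 + bu + c. Substituting each data point gives a linear system:
  4a - 2b + c = -9
  c = -5
  16a + 4b + c = -93
Solving the system yields a = -4, b = -6, c = -5.
So P(u) = -4u^2 - 6u - 5.
Check: P(0) = -5. ✓

P(u) = -4u^2 - 6u - 5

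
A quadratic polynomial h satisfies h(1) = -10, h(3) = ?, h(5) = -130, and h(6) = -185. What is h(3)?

The 3 known points determine the degree-2 polynomial uniquely.
Write h(t) = at^2 + bt + c. Substituting each data point gives a linear system:
  a + b + c = -10
  25a + 5b + c = -130
  36a + 6b + c = -185
Solving the system yields a = -5, b = 0, c = -5.
So h(t) = -5t^2 - 5.
Then h(3) = -50.

-50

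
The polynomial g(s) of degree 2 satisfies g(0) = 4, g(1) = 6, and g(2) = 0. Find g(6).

Using the Lagrange interpolation formula with nodes 0, 1, 2:
  L_0(s) = (s - 1)(s - 2) / 2
  L_1(s) = s(s - 2) / -1
  L_2(s) = s(s - 1) / 2
Then g(s) = 4·L_0(s) + 6·L_1(s) + 0·L_2(s).
Expanding and collecting terms gives g(s) = -4s^2 + 6s + 4.
Evaluating at s = 6: g(6) = -104.

-104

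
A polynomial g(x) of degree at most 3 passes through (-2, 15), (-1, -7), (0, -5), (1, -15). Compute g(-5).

585

Using the Lagrange interpolation formula with nodes -2, -1, 0, 1:
  L_0(x) = (x + 1)x(x - 1) / -6
  L_1(x) = (x + 2)x(x - 1) / 2
  L_2(x) = (x + 2)(x + 1)(x - 1) / -2
  L_3(x) = (x + 2)(x + 1)x / 6
Then g(x) = 15·L_0(x) - 7·L_1(x) - 5·L_2(x) - 15·L_3(x).
Expanding and collecting terms gives g(x) = -6x^3 - 6x^2 + 2x - 5.
Evaluating at x = -5: g(-5) = 585.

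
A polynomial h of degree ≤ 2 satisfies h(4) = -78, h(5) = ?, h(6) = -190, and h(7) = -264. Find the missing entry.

-128

The 3 known points determine the degree-2 polynomial uniquely.
Write h(s) = as^2 + bs + c. Substituting each data point gives a linear system:
  16a + 4b + c = -78
  36a + 6b + c = -190
  49a + 7b + c = -264
Solving the system yields a = -6, b = 4, c = 2.
So h(s) = -6s^2 + 4s + 2.
Then h(5) = -128.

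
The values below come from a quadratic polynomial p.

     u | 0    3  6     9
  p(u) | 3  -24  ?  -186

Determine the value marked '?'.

On equispaced nodes a degree-2 polynomial has vanishing third forward difference, so
  - p(0) + 3·p(3) - 3·p(6) + p(9) = 0.
Substituting the known values and solving for p(6):
  -3·p(6) = 261
  p(6) = -87.

-87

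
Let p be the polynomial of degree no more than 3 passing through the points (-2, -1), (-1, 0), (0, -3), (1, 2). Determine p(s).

p(s) = 2s^3 + 4s^2 - s - 3

Using the Lagrange interpolation formula with nodes -2, -1, 0, 1:
  L_0(s) = (s + 1)s(s - 1) / -6
  L_1(s) = (s + 2)s(s - 1) / 2
  L_2(s) = (s + 2)(s + 1)(s - 1) / -2
  L_3(s) = (s + 2)(s + 1)s / 6
Then p(s) = -1·L_0(s) + 0·L_1(s) - 3·L_2(s) + 2·L_3(s).
Expanding and collecting terms gives p(s) = 2s^3 + 4s^2 - s - 3.
Check: p(0) = -3. ✓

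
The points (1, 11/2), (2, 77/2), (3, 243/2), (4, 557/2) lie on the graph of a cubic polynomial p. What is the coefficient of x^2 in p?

Write p(x) = ax^3 + bx^2 + cx + d. Substituting each data point gives a linear system:
  a + b + c + d = 11/2
  8a + 4b + 2c + d = 77/2
  27a + 9b + 3c + d = 243/2
  64a + 16b + 4c + d = 557/2
Solving the system yields a = 4, b = 1, c = 2, d = -3/2.
So p(x) = 4x³ + x² + 2x - 3/2.
The coefficient of x^2 is 1.

1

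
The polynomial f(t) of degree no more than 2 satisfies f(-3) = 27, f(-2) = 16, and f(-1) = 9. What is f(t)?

Using the Lagrange interpolation formula with nodes -3, -2, -1:
  L_0(t) = (t + 2)(t + 1) / 2
  L_1(t) = (t + 3)(t + 1) / -1
  L_2(t) = (t + 3)(t + 2) / 2
Then f(t) = 27·L_0(t) + 16·L_1(t) + 9·L_2(t).
Expanding and collecting terms gives f(t) = 2t² - t + 6.
Check: f(-3) = 27. ✓

f(t) = 2t^2 - t + 6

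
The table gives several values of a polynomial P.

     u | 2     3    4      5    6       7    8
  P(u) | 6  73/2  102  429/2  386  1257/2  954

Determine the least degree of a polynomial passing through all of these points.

3

Forward differences of the values at u = 2, 3, 4, 5, 6, 7, 8:
  P  : 6  73/2  102  429/2  386  1257/2  954
  Δ  : 61/2  131/2  225/2  343/2  485/2  651/2
  Δ^2: 35  47  59  71  83
  Δ^3: 12  12  12  12
  Δ^4: 0  0  0
  Δ^5: 0  0
  Δ^6: 0
The third differences are constant (12) and nonzero, while all higher differences vanish, so the minimal degree is 3.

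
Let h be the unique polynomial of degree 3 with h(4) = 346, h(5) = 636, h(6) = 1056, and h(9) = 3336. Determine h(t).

Using the Lagrange interpolation formula with nodes 4, 5, 6, 9:
  L_0(t) = (t - 5)(t - 6)(t - 9) / -10
  L_1(t) = (t - 4)(t - 6)(t - 9) / 4
  L_2(t) = (t - 4)(t - 5)(t - 9) / -6
  L_3(t) = (t - 4)(t - 5)(t - 6) / 60
Then h(t) = 346·L_0(t) + 636·L_1(t) + 1056·L_2(t) + 3336·L_3(t).
Expanding and collecting terms gives h(t) = 4t³ + 5t² + t + 6.
Check: h(9) = 3336. ✓

h(t) = 4t^3 + 5t^2 + t + 6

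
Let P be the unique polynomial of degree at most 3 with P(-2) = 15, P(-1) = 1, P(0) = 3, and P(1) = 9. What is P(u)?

P(u) = -2u^3 + 2u^2 + 6u + 3

Write P(u) = au^3 + bu^2 + cu + d. Substituting each data point gives a linear system:
  -8a + 4b - 2c + d = 15
  -a + b - c + d = 1
  d = 3
  a + b + c + d = 9
Solving the system yields a = -2, b = 2, c = 6, d = 3.
So P(u) = -2u³ + 2u² + 6u + 3.
Check: P(-2) = 15. ✓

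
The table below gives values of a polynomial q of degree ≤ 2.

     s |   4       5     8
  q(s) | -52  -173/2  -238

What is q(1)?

7/2

Write q(s) = as^2 + bs + c. Substituting each data point gives a linear system:
  16a + 4b + c = -52
  25a + 5b + c = -173/2
  64a + 8b + c = -238
Solving the system yields a = -4, b = 3/2, c = 6.
So q(s) = -4s^2 + (3/2)s + 6.
Then q(1) = 7/2.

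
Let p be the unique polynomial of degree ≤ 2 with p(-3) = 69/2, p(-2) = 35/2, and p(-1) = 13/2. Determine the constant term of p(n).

Write p(n) = an^2 + bn + c. Substituting each data point gives a linear system:
  9a - 3b + c = 69/2
  4a - 2b + c = 35/2
  a - b + c = 13/2
Solving the system yields a = 3, b = -2, c = 3/2.
So p(n) = 3n^2 - 2n + 3/2.
The constant term is 3/2.

3/2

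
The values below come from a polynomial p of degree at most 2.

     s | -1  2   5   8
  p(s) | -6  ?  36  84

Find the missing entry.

6

On equispaced nodes a degree-2 polynomial has vanishing third forward difference, so
  - p(-1) + 3·p(2) - 3·p(5) + p(8) = 0.
Substituting the known values and solving for p(2):
  3·p(2) = 18
  p(2) = 6.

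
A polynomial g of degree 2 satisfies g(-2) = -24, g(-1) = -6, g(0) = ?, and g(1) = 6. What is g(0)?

4

On equispaced nodes a degree-2 polynomial has vanishing third forward difference, so
  - g(-2) + 3·g(-1) - 3·g(0) + g(1) = 0.
Substituting the known values and solving for g(0):
  -3·g(0) = -12
  g(0) = 4.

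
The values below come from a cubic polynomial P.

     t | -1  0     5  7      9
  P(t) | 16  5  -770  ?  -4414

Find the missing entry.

-2088

The 4 known points determine the degree-3 polynomial uniquely.
Write P(t) = at^3 + bt^2 + ct + d. Substituting each data point gives a linear system:
  -a + b - c + d = 16
  d = 5
  125a + 25b + 5c + d = -770
  729a + 81b + 9c + d = -4414
Solving the system yields a = -6, b = 0, c = -5, d = 5.
So P(t) = -6t^3 - 5t + 5.
Then P(7) = -2088.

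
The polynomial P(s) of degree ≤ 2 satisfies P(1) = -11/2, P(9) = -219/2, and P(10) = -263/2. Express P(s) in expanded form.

Using the Lagrange interpolation formula with nodes 1, 9, 10:
  L_0(s) = (s - 9)(s - 10) / 72
  L_1(s) = (s - 1)(s - 10) / -8
  L_2(s) = (s - 1)(s - 9) / 9
Then P(s) = -11/2·L_0(s) - 219/2·L_1(s) - 263/2·L_2(s).
Expanding and collecting terms gives P(s) = -s² - 3s - 3/2.
Check: P(10) = -263/2. ✓

P(s) = -s^2 - 3s - 3/2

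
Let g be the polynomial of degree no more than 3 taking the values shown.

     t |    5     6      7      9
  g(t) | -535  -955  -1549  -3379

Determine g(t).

Write g(t) = at^3 + bt^2 + ct + d. Substituting each data point gives a linear system:
  125a + 25b + 5c + d = -535
  216a + 36b + 6c + d = -955
  343a + 49b + 7c + d = -1549
  729a + 81b + 9c + d = -3379
Solving the system yields a = -5, b = 3, c = 2, d = 5.
So g(t) = -5t³ + 3t² + 2t + 5.
Check: g(5) = -535. ✓

g(t) = -5t^3 + 3t^2 + 2t + 5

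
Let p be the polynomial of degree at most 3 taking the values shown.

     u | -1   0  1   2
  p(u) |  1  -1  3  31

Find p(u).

Write p(u) = au^3 + bu^2 + cu + d. Substituting each data point gives a linear system:
  -a + b - c + d = 1
  d = -1
  a + b + c + d = 3
  8a + 4b + 2c + d = 31
Solving the system yields a = 3, b = 3, c = -2, d = -1.
So p(u) = 3u³ + 3u² - 2u - 1.
Check: p(2) = 31. ✓

p(u) = 3u^3 + 3u^2 - 2u - 1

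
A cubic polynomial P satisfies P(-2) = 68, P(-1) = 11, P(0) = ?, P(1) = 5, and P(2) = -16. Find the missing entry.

2

On equispaced nodes a degree-3 polynomial has vanishing fourth forward difference, so
  P(-2) - 4·P(-1) + 6·P(0) - 4·P(1) + P(2) = 0.
Substituting the known values and solving for P(0):
  6·P(0) = 12
  P(0) = 2.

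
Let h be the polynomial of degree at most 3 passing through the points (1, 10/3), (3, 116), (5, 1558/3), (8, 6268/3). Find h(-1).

-32/3

Write h(n) = an^3 + bn^2 + cn + d. Substituting each data point gives a linear system:
  a + b + c + d = 10/3
  27a + 9b + 3c + d = 116
  125a + 25b + 5c + d = 1558/3
  512a + 64b + 8c + d = 6268/3
Solving the system yields a = 4, b = 1/3, c = 3, d = -4.
So h(n) = 4n³ + (1/3)n² + 3n - 4.
Then h(-1) = -32/3.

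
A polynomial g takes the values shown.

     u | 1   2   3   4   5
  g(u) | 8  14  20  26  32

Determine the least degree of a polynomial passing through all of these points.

Forward differences of the values at u = 1, 2, 3, 4, 5:
  g  : 8  14  20  26  32
  Δ  : 6  6  6  6
  Δ^2: 0  0  0
  Δ^3: 0  0
  Δ^4: 0
The first differences are constant (6) and nonzero, while all higher differences vanish, so the minimal degree is 1.

1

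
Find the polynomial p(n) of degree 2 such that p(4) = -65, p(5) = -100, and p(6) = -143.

Using the Lagrange interpolation formula with nodes 4, 5, 6:
  L_0(n) = (n - 5)(n - 6) / 2
  L_1(n) = (n - 4)(n - 6) / -1
  L_2(n) = (n - 4)(n - 5) / 2
Then p(n) = -65·L_0(n) - 100·L_1(n) - 143·L_2(n).
Expanding and collecting terms gives p(n) = -4n² + n - 5.
Check: p(4) = -65. ✓

p(n) = -4n^2 + n - 5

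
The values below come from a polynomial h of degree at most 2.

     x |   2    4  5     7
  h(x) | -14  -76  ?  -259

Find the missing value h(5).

-125

The 3 known points determine the degree-2 polynomial uniquely.
Write h(x) = ax^2 + bx + c. Substituting each data point gives a linear system:
  4a + 2b + c = -14
  16a + 4b + c = -76
  49a + 7b + c = -259
Solving the system yields a = -6, b = 5, c = 0.
So h(x) = -6x² + 5x.
Then h(5) = -125.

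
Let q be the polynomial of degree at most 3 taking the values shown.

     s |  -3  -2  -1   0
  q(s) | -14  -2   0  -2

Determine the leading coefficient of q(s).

1

Write q(s) = as^3 + bs^2 + cs + d. Substituting each data point gives a linear system:
  -27a + 9b - 3c + d = -14
  -8a + 4b - 2c + d = -2
  -a + b - c + d = 0
  d = -2
Solving the system yields a = 1, b = 1, c = -2, d = -2.
So q(s) = s^3 + s^2 - 2s - 2.
The leading coefficient is 1.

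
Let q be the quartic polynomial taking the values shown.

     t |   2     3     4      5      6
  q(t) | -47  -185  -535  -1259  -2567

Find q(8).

Forward differences of the values at t = 2, 3, 4, 5, 6:
  q  : -47  -185  -535  -1259  -2567
  Δ  : -138  -350  -724  -1308
  Δ^2: -212  -374  -584
  Δ^3: -162  -210
  Δ^4: -48
The fourth differences are constant, confirming degree 4.
Interpolating (Newton forward form) and evaluating at t = 8 gives q(8) = -8015.

-8015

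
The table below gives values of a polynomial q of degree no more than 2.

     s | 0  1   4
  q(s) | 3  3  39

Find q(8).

171

Write q(s) = as^2 + bs + c. Substituting each data point gives a linear system:
  c = 3
  a + b + c = 3
  16a + 4b + c = 39
Solving the system yields a = 3, b = -3, c = 3.
So q(s) = 3s² - 3s + 3.
Then q(8) = 171.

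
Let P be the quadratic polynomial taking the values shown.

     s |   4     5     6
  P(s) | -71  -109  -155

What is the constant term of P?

1

Write P(s) = as^2 + bs + c. Substituting each data point gives a linear system:
  16a + 4b + c = -71
  25a + 5b + c = -109
  36a + 6b + c = -155
Solving the system yields a = -4, b = -2, c = 1.
So P(s) = -4s^2 - 2s + 1.
The constant term is 1.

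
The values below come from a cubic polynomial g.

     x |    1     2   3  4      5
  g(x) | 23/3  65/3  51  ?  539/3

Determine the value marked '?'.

305/3

The 4 known points determine the degree-3 polynomial uniquely.
Write g(x) = ax^3 + bx^2 + cx + d. Substituting each data point gives a linear system:
  a + b + c + d = 23/3
  8a + 4b + 2c + d = 65/3
  27a + 9b + 3c + d = 51
  125a + 25b + 5c + d = 539/3
Solving the system yields a = 1, b = 5/3, c = 2, d = 3.
So g(x) = x^3 + (5/3)x^2 + 2x + 3.
Then g(4) = 305/3.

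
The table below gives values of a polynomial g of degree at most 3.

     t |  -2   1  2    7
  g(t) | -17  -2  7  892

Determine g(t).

Write g(t) = at^3 + bt^2 + ct + d. Substituting each data point gives a linear system:
  -8a + 4b - 2c + d = -17
  a + b + c + d = -2
  8a + 4b + 2c + d = 7
  343a + 49b + 7c + d = 892
Solving the system yields a = 3, b = -2, c = -6, d = 3.
So g(t) = 3t^3 - 2t^2 - 6t + 3.
Check: g(7) = 892. ✓

g(t) = 3t^3 - 2t^2 - 6t + 3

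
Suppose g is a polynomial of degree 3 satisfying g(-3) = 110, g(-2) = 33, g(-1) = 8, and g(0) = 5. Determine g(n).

Write g(n) = an^3 + bn^2 + cn + d. Substituting each data point gives a linear system:
  -27a + 9b - 3c + d = 110
  -8a + 4b - 2c + d = 33
  -a + b - c + d = 8
  d = 5
Solving the system yields a = -5, b = -4, c = -2, d = 5.
So g(n) = -5n³ - 4n² - 2n + 5.
Check: g(-2) = 33. ✓

g(n) = -5n^3 - 4n^2 - 2n + 5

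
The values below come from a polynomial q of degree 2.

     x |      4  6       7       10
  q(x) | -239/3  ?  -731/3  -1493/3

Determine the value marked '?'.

-179

The 3 known points determine the degree-2 polynomial uniquely.
Write q(x) = ax^2 + bx + c. Substituting each data point gives a linear system:
  16a + 4b + c = -239/3
  49a + 7b + c = -731/3
  100a + 10b + c = -1493/3
Solving the system yields a = -5, b = 1/3, c = -1.
So q(x) = -5x^2 + (1/3)x - 1.
Then q(6) = -179.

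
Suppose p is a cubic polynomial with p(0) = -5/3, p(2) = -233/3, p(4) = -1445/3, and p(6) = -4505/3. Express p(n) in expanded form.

Using the Lagrange interpolation formula with nodes 0, 2, 4, 6:
  L_0(n) = (n - 2)(n - 4)(n - 6) / -48
  L_1(n) = n(n - 4)(n - 6) / 16
  L_2(n) = n(n - 2)(n - 6) / -16
  L_3(n) = n(n - 2)(n - 4) / 48
Then p(n) = -5/3·L_0(n) - 233/3·L_1(n) - 1445/3·L_2(n) - 4505/3·L_3(n).
Expanding and collecting terms gives p(n) = -6n^3 - 5n^2 - 4n - 5/3.
Check: p(0) = -5/3. ✓

p(n) = -6n^3 - 5n^2 - 4n - 5/3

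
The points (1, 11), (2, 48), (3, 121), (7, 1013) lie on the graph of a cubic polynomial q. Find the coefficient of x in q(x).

Write q(x) = ax^3 + bx^2 + cx + d. Substituting each data point gives a linear system:
  a + b + c + d = 11
  8a + 4b + 2c + d = 48
  27a + 9b + 3c + d = 121
  343a + 49b + 7c + d = 1013
Solving the system yields a = 2, b = 6, c = 5, d = -2.
So q(x) = 2x^3 + 6x^2 + 5x - 2.
The coefficient of x is 5.

5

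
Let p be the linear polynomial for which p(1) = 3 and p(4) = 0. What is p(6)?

Using the Lagrange interpolation formula with nodes 1, 4:
  L_0(s) = (s - 4) / -3
  L_1(s) = (s - 1) / 3
Then p(s) = 3·L_0(s) + 0·L_1(s).
Expanding and collecting terms gives p(s) = -s + 4.
Evaluating at s = 6: p(6) = -2.

-2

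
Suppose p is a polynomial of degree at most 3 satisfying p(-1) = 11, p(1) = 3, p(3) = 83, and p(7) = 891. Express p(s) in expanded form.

p(s) = 2s^3 + 5s^2 - 6s + 2

Write p(s) = as^3 + bs^2 + cs + d. Substituting each data point gives a linear system:
  -a + b - c + d = 11
  a + b + c + d = 3
  27a + 9b + 3c + d = 83
  343a + 49b + 7c + d = 891
Solving the system yields a = 2, b = 5, c = -6, d = 2.
So p(s) = 2s^3 + 5s^2 - 6s + 2.
Check: p(7) = 891. ✓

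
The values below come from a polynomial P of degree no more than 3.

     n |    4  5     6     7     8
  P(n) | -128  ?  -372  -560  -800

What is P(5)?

On equispaced nodes a degree-3 polynomial has vanishing fourth forward difference, so
  P(4) - 4·P(5) + 6·P(6) - 4·P(7) + P(8) = 0.
Substituting the known values and solving for P(5):
  -4·P(5) = 920
  P(5) = -230.

-230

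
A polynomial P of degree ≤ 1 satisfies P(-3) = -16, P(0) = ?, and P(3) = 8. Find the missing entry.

The 2 known points determine the degree-1 polynomial uniquely.
Write P(u) = au + b. Substituting each data point gives a linear system:
  -3a + b = -16
  3a + b = 8
Solving the system yields a = 4, b = -4.
So P(u) = 4u - 4.
Then P(0) = -4.

-4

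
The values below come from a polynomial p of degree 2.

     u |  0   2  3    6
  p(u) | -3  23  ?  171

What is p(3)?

48

The 3 known points determine the degree-2 polynomial uniquely.
Write p(u) = au^2 + bu + c. Substituting each data point gives a linear system:
  c = -3
  4a + 2b + c = 23
  36a + 6b + c = 171
Solving the system yields a = 4, b = 5, c = -3.
So p(u) = 4u^2 + 5u - 3.
Then p(3) = 48.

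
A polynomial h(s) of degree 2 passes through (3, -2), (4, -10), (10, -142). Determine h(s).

h(s) = -2s^2 + 6s - 2

Write h(s) = as^2 + bs + c. Substituting each data point gives a linear system:
  9a + 3b + c = -2
  16a + 4b + c = -10
  100a + 10b + c = -142
Solving the system yields a = -2, b = 6, c = -2.
So h(s) = -2s² + 6s - 2.
Check: h(4) = -10. ✓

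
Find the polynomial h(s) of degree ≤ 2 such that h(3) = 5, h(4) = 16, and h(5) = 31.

Using the Lagrange interpolation formula with nodes 3, 4, 5:
  L_0(s) = (s - 4)(s - 5) / 2
  L_1(s) = (s - 3)(s - 5) / -1
  L_2(s) = (s - 3)(s - 4) / 2
Then h(s) = 5·L_0(s) + 16·L_1(s) + 31·L_2(s).
Expanding and collecting terms gives h(s) = 2s² - 3s - 4.
Check: h(4) = 16. ✓

h(s) = 2s^2 - 3s - 4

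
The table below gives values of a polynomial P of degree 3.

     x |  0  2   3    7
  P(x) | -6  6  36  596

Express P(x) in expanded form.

Write P(x) = ax^3 + bx^2 + cx + d. Substituting each data point gives a linear system:
  d = -6
  8a + 4b + 2c + d = 6
  27a + 9b + 3c + d = 36
  343a + 49b + 7c + d = 596
Solving the system yields a = 2, b = -2, c = 2, d = -6.
So P(x) = 2x^3 - 2x^2 + 2x - 6.
Check: P(2) = 6. ✓

P(x) = 2x^3 - 2x^2 + 2x - 6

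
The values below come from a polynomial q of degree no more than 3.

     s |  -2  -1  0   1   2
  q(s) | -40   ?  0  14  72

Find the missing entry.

-6

The 4 known points determine the degree-3 polynomial uniquely.
Write q(s) = as^3 + bs^2 + cs + d. Substituting each data point gives a linear system:
  -8a + 4b - 2c + d = -40
  d = 0
  a + b + c + d = 14
  8a + 4b + 2c + d = 72
Solving the system yields a = 6, b = 4, c = 4, d = 0.
So q(s) = 6s^3 + 4s^2 + 4s.
Then q(-1) = -6.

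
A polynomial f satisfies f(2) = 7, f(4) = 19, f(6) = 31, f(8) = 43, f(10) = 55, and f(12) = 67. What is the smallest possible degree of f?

Forward differences of the values at x = 2, 4, 6, 8, 10, 12:
  f  : 7  19  31  43  55  67
  Δ  : 12  12  12  12  12
  Δ^2: 0  0  0  0
  Δ^3: 0  0  0
  Δ^4: 0  0
  Δ^5: 0
The first differences are constant (12) and nonzero, while all higher differences vanish, so the minimal degree is 1.

1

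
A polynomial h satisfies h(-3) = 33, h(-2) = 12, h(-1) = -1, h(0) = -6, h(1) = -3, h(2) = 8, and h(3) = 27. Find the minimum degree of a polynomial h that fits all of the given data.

Forward differences of the values at u = -3, -2, -1, 0, 1, 2, 3:
  h  : 33  12  -1  -6  -3  8  27
  Δ  : -21  -13  -5  3  11  19
  Δ^2: 8  8  8  8  8
  Δ^3: 0  0  0  0
  Δ^4: 0  0  0
  Δ^5: 0  0
  Δ^6: 0
The second differences are constant (8) and nonzero, while all higher differences vanish, so the minimal degree is 2.

2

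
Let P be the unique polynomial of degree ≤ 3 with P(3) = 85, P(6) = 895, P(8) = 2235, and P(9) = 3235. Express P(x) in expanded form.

Write P(x) = ax^3 + bx^2 + cx + d. Substituting each data point gives a linear system:
  27a + 9b + 3c + d = 85
  216a + 36b + 6c + d = 895
  512a + 64b + 8c + d = 2235
  729a + 81b + 9c + d = 3235
Solving the system yields a = 5, b = -5, c = 0, d = -5.
So P(x) = 5x^3 - 5x^2 - 5.
Check: P(6) = 895. ✓

P(x) = 5x^3 - 5x^2 - 5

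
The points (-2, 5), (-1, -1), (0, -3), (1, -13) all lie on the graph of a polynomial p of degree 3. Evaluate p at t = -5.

167

Using the Lagrange interpolation formula with nodes -2, -1, 0, 1:
  L_0(t) = (t + 1)t(t - 1) / -6
  L_1(t) = (t + 2)t(t - 1) / 2
  L_2(t) = (t + 2)(t + 1)(t - 1) / -2
  L_3(t) = (t + 2)(t + 1)t / 6
Then p(t) = 5·L_0(t) - 1·L_1(t) - 3·L_2(t) - 13·L_3(t).
Expanding and collecting terms gives p(t) = -2t^3 - 4t^2 - 4t - 3.
Evaluating at t = -5: p(-5) = 167.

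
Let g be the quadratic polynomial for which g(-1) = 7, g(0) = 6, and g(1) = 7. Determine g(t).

g(t) = t^2 + 6

Using the Lagrange interpolation formula with nodes -1, 0, 1:
  L_0(t) = t(t - 1) / 2
  L_1(t) = (t + 1)(t - 1) / -1
  L_2(t) = (t + 1)t / 2
Then g(t) = 7·L_0(t) + 6·L_1(t) + 7·L_2(t).
Expanding and collecting terms gives g(t) = t² + 6.
Check: g(0) = 6. ✓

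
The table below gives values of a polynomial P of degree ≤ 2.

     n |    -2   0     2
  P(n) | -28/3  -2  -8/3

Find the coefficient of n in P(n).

Write P(n) = an^2 + bn + c. Substituting each data point gives a linear system:
  4a - 2b + c = -28/3
  c = -2
  4a + 2b + c = -8/3
Solving the system yields a = -1, b = 5/3, c = -2.
So P(n) = -n^2 + (5/3)n - 2.
The coefficient of n is 5/3.

5/3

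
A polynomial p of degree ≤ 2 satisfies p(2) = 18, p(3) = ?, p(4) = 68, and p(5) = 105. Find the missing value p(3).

39

The 3 known points determine the degree-2 polynomial uniquely.
Write p(s) = as^2 + bs + c. Substituting each data point gives a linear system:
  4a + 2b + c = 18
  16a + 4b + c = 68
  25a + 5b + c = 105
Solving the system yields a = 4, b = 1, c = 0.
So p(s) = 4s^2 + s.
Then p(3) = 39.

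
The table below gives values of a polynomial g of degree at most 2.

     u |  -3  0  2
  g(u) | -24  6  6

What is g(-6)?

Using the Lagrange interpolation formula with nodes -3, 0, 2:
  L_0(u) = u(u - 2) / 15
  L_1(u) = (u + 3)(u - 2) / -6
  L_2(u) = (u + 3)u / 10
Then g(u) = -24·L_0(u) + 6·L_1(u) + 6·L_2(u).
Expanding and collecting terms gives g(u) = -2u^2 + 4u + 6.
Evaluating at u = -6: g(-6) = -90.

-90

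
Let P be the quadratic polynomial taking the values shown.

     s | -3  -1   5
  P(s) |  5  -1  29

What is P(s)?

P(s) = s^2 + s - 1

Write P(s) = as^2 + bs + c. Substituting each data point gives a linear system:
  9a - 3b + c = 5
  a - b + c = -1
  25a + 5b + c = 29
Solving the system yields a = 1, b = 1, c = -1.
So P(s) = s^2 + s - 1.
Check: P(-1) = -1. ✓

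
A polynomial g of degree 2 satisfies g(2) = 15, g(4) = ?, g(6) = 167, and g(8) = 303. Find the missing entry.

On equispaced nodes a degree-2 polynomial has vanishing third forward difference, so
  - g(2) + 3·g(4) - 3·g(6) + g(8) = 0.
Substituting the known values and solving for g(4):
  3·g(4) = 213
  g(4) = 71.

71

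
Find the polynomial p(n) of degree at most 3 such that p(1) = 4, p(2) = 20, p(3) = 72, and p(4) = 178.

Write p(n) = an^3 + bn^2 + cn + d. Substituting each data point gives a linear system:
  a + b + c + d = 4
  8a + 4b + 2c + d = 20
  27a + 9b + 3c + d = 72
  64a + 16b + 4c + d = 178
Solving the system yields a = 3, b = 0, c = -5, d = 6.
So p(n) = 3n^3 - 5n + 6.
Check: p(2) = 20. ✓

p(n) = 3n^3 - 5n + 6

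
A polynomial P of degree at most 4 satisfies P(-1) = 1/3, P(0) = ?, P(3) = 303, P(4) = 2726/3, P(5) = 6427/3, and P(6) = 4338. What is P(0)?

The 5 known points determine the degree-4 polynomial uniquely.
Write P(t) = at^4 + bt^3 + ct^2 + dt + e. Substituting each data point gives a linear system:
  a - b + c - d + e = 1/3
  81a + 27b + 9c + 3d + e = 303
  256a + 64b + 16c + 4d + e = 2726/3
  625a + 125b + 25c + 5d + e = 6427/3
  1296a + 216b + 36c + 6d + e = 4338
Solving the system yields a = 3, b = 5/3, c = 3, d = -2, e = -6.
So P(t) = 3t⁴ + (5/3)t³ + 3t² - 2t - 6.
Then P(0) = -6.

-6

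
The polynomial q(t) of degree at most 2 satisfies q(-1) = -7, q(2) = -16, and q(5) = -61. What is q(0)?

-6

Write q(t) = at^2 + bt + c. Substituting each data point gives a linear system:
  a - b + c = -7
  4a + 2b + c = -16
  25a + 5b + c = -61
Solving the system yields a = -2, b = -1, c = -6.
So q(t) = -2t^2 - t - 6.
Then q(0) = -6.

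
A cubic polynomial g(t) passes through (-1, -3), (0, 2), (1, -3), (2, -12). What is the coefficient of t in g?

Write g(t) = at^3 + bt^2 + ct + d. Substituting each data point gives a linear system:
  -a + b - c + d = -3
  d = 2
  a + b + c + d = -3
  8a + 4b + 2c + d = -12
Solving the system yields a = 1, b = -5, c = -1, d = 2.
So g(t) = t³ - 5t² - t + 2.
The coefficient of t is -1.

-1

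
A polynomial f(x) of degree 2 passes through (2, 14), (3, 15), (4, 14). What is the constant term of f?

6

Write f(x) = ax^2 + bx + c. Substituting each data point gives a linear system:
  4a + 2b + c = 14
  9a + 3b + c = 15
  16a + 4b + c = 14
Solving the system yields a = -1, b = 6, c = 6.
So f(x) = -x^2 + 6x + 6.
The constant term is 6.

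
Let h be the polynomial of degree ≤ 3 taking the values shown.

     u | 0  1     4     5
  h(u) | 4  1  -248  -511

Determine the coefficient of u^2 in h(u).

Write h(u) = au^3 + bu^2 + cu + d. Substituting each data point gives a linear system:
  d = 4
  a + b + c + d = 1
  64a + 16b + 4c + d = -248
  125a + 25b + 5c + d = -511
Solving the system yields a = -5, b = 5, c = -3, d = 4.
So h(u) = -5u^3 + 5u^2 - 3u + 4.
The coefficient of u^2 is 5.

5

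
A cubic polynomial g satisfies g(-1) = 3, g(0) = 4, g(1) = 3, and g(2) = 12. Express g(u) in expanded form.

g(u) = 2u^3 - u^2 - 2u + 4

Write g(u) = au^3 + bu^2 + cu + d. Substituting each data point gives a linear system:
  -a + b - c + d = 3
  d = 4
  a + b + c + d = 3
  8a + 4b + 2c + d = 12
Solving the system yields a = 2, b = -1, c = -2, d = 4.
So g(u) = 2u³ - u² - 2u + 4.
Check: g(2) = 12. ✓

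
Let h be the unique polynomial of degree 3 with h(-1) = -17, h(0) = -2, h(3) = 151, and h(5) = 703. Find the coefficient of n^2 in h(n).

-3

Write h(n) = an^3 + bn^2 + cn + d. Substituting each data point gives a linear system:
  -a + b - c + d = -17
  d = -2
  27a + 9b + 3c + d = 151
  125a + 25b + 5c + d = 703
Solving the system yields a = 6, b = -3, c = 6, d = -2.
So h(n) = 6n³ - 3n² + 6n - 2.
The coefficient of n^2 is -3.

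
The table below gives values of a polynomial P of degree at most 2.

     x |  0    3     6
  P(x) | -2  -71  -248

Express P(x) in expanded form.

Write P(x) = ax^2 + bx + c. Substituting each data point gives a linear system:
  c = -2
  9a + 3b + c = -71
  36a + 6b + c = -248
Solving the system yields a = -6, b = -5, c = -2.
So P(x) = -6x^2 - 5x - 2.
Check: P(3) = -71. ✓

P(x) = -6x^2 - 5x - 2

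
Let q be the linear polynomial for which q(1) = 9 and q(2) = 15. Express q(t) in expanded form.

q(t) = 6t + 3

Write q(t) = at + b. Substituting each data point gives a linear system:
  a + b = 9
  2a + b = 15
Solving the system yields a = 6, b = 3.
So q(t) = 6t + 3.
Check: q(1) = 9. ✓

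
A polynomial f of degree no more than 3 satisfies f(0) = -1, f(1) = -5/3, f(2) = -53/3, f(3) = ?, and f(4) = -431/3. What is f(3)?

-61

The 4 known points determine the degree-3 polynomial uniquely.
Write f(u) = au^3 + bu^2 + cu + d. Substituting each data point gives a linear system:
  d = -1
  a + b + c + d = -5/3
  8a + 4b + 2c + d = -53/3
  64a + 16b + 4c + d = -431/3
Solving the system yields a = -2, b = -5/3, c = 3, d = -1.
So f(u) = -2u^3 - (5/3)u^2 + 3u - 1.
Then f(3) = -61.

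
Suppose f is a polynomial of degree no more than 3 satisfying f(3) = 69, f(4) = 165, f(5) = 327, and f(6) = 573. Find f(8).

1389

Using the Lagrange interpolation formula with nodes 3, 4, 5, 6:
  L_0(t) = (t - 4)(t - 5)(t - 6) / -6
  L_1(t) = (t - 3)(t - 5)(t - 6) / 2
  L_2(t) = (t - 3)(t - 4)(t - 6) / -2
  L_3(t) = (t - 3)(t - 4)(t - 5) / 6
Then f(t) = 69·L_0(t) + 165·L_1(t) + 327·L_2(t) + 573·L_3(t).
Expanding and collecting terms gives f(t) = 3t^3 - 3t^2 + 6t - 3.
Evaluating at t = 8: f(8) = 1389.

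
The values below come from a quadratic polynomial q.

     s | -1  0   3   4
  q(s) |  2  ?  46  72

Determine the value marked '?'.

The 3 known points determine the degree-2 polynomial uniquely.
Write q(s) = as^2 + bs + c. Substituting each data point gives a linear system:
  a - b + c = 2
  9a + 3b + c = 46
  16a + 4b + c = 72
Solving the system yields a = 3, b = 5, c = 4.
So q(s) = 3s^2 + 5s + 4.
Then q(0) = 4.

4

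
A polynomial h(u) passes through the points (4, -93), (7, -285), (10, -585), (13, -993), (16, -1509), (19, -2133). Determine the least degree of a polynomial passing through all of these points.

Forward differences of the values at u = 4, 7, 10, 13, 16, 19:
  h  : -93  -285  -585  -993  -1509  -2133
  Δ  : -192  -300  -408  -516  -624
  Δ^2: -108  -108  -108  -108
  Δ^3: 0  0  0
  Δ^4: 0  0
  Δ^5: 0
The second differences are constant (-108) and nonzero, while all higher differences vanish, so the minimal degree is 2.

2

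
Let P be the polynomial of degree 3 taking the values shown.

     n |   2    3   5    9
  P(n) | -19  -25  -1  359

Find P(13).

Using the Lagrange interpolation formula with nodes 2, 3, 5, 9:
  L_0(n) = (n - 3)(n - 5)(n - 9) / -21
  L_1(n) = (n - 2)(n - 5)(n - 9) / 12
  L_2(n) = (n - 2)(n - 3)(n - 9) / -24
  L_3(n) = (n - 2)(n - 3)(n - 5) / 168
Then P(n) = -19·L_0(n) - 25·L_1(n) - 1·L_2(n) + 359·L_3(n).
Expanding and collecting terms gives P(n) = n^3 - 4n^2 - 5n - 1.
Evaluating at n = 13: P(13) = 1455.

1455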